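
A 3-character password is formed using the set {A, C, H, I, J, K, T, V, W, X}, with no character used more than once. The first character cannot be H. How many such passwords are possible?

648

The first character has 10−1 = 9 choices (anything except H).
The remaining 2 characters are filled from the other 9 symbols without repetition: 9 × 8 = 72.
Total: 9 × 72 = 648.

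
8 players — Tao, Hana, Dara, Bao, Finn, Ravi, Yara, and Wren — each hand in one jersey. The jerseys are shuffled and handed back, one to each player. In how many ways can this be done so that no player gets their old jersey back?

This is the derangement count D_8: permutations of 8 items with no fixed point.
By inclusion–exclusion this is Σ_{j=0}^{8} (−1)^j C(8,j)·(8−j)!.
Computing: 40320 − 40320 + 20160 − 6720 + 1680 − 336 + 56 − 8 + 1 = 14833.

14833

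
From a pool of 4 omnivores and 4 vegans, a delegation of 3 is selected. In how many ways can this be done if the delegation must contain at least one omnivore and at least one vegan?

48

Unrestricted: C(8,3) = 56 ways to pick any 3 of the 8.
Selections missing a whole group: no omnivores → C(4,3) = 4; no vegans → C(4,3) = 4.
Both groups omitted at once is impossible, so 56 − 8 = 48.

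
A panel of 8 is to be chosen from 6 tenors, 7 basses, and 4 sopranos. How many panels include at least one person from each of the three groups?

Unrestricted: C(17,8) = 24310 ways to pick any 8 of the 17.
Subtract selections that omit an entire group: no tenors → C(11,8) = 165; no basses → C(10,8) = 45; no sopranos → C(13,8) = 1287.
Add back selections omitting two groups (i.e. drawn from a single group): C(6,8) + C(7,8) + C(4,8) = 0.
By inclusion–exclusion: 24310 − 1497 + 0 = 22813.

22813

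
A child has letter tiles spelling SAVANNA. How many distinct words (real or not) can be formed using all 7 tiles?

420

Letter multiplicities in SAVANNA: A×3, N×2, S×1, V×1.
The number of distinct arrangements is 7!/(3!·2!) = 5040/12 = 420.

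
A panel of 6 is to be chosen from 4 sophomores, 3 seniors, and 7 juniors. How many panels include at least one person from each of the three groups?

Unrestricted: C(14,6) = 3003 ways to pick any 6 of the 14.
Selections missing a whole group: no sophomores → C(10,6) = 210; no seniors → C(11,6) = 462; no juniors → C(7,6) = 7.
Add back selections omitting two groups (i.e. drawn from a single group): C(4,6) + C(3,6) + C(7,6) = 7.
By inclusion–exclusion: 3003 − 679 + 7 = 2331.

2331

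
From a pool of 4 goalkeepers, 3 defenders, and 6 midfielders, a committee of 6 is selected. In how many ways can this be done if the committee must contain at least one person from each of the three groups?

1416

With no constraint there are C(13,6) = 1716 possible selections.
Subtract selections that omit an entire group: no goalkeepers → C(9,6) = 84; no defenders → C(10,6) = 210; no midfielders → C(7,6) = 7.
Add back selections omitting two groups (i.e. drawn from a single group): C(4,6) + C(3,6) + C(6,6) = 1.
By inclusion–exclusion: 1716 − 301 + 1 = 1416.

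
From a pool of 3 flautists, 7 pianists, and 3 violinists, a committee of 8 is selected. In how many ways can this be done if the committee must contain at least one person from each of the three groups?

1197

Total 8-person selections from all 13: C(13,8) = 1287.
Selections missing a whole group: no flautists → C(10,8) = 45; no pianists → C(6,8) = 0; no violinists → C(10,8) = 45.
Add back selections omitting two groups (i.e. drawn from a single group): C(3,8) + C(7,8) + C(3,8) = 0.
By inclusion–exclusion: 1287 − 90 + 0 = 1197.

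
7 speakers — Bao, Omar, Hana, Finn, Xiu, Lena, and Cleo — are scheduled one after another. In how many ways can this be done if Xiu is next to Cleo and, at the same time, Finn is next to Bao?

480

Treat {Xiu,Cleo} as one block (2 orders) and {Finn,Bao} as another (2 orders).
That leaves 5 units to arrange: 2 × 2 × 5! = 4 × 120 = 480.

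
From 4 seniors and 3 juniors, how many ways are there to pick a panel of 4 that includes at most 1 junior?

13

Split by how many juniors are chosen (0 through 1).
Sum: C(3,0)·C(4,4) + C(3,1)·C(4,3) = 1 + 12 = 13.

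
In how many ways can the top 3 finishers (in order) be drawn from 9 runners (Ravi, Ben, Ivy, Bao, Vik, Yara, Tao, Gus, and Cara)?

This is an ordered selection of 3 from 9: P(9,3).
That gives 9 × 8 × 7 = 504.

504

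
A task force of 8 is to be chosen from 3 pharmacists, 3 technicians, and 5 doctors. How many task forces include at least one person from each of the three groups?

Unrestricted: C(11,8) = 165 ways to pick any 8 of the 11.
Selections missing a whole group: no pharmacists → C(8,8) = 1; no technicians → C(8,8) = 1; no doctors → C(6,8) = 0.
Add back selections omitting two groups (i.e. drawn from a single group): C(3,8) + C(3,8) + C(5,8) = 0.
By inclusion–exclusion: 165 − 2 + 0 = 163.

163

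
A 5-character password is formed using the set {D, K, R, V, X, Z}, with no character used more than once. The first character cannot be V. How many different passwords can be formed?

600

The first character has 6−1 = 5 choices (anything except V).
The remaining 4 characters are filled from the other 5 symbols without repetition: 5 × 4 × 3 × 2 = 120.
Total: 5 × 120 = 600.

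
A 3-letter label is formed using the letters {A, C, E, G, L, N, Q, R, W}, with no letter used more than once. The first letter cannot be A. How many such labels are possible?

448

The first letter has 9−1 = 8 choices (anything except A).
The remaining 2 letters are filled from the other 8 symbols without repetition: 8 × 7 = 56.
Total: 8 × 56 = 448.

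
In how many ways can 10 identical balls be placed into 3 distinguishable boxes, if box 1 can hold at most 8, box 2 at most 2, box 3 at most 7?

Ignoring the caps, the number of non-negative solutions to x_1+…+x_3 = 10 is C(12,2) = 66.
Subtract solutions that violate a single cap (substitute x_i' = x_i − (cap_i+1)): x_1 ≥ 9 gives C(3,2) = 3; x_2 ≥ 3 gives C(9,2) = 36; x_3 ≥ 8 gives C(4,2) = 6. Together 45.
No two caps can be exceeded simultaneously, so the pair terms are all 0.
By inclusion–exclusion the count is 66 − 45 + 0 = 21.

21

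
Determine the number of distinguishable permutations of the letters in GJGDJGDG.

420

GJGDJGDG has 8 letters with D appearing twice, G appearing 4 times, and J appearing twice.
So there are 8! / (4!·2!·2!) = 420 distinguishable arrangements.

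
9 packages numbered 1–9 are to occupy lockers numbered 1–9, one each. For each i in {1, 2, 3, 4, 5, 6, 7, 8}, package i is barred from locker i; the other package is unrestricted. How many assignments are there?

148329

Let Aᵢ (for 1 ≤ i ≤ 8) be the placements that put package i in its forbidden locker. Any j of these fix j positions, leaving (9−j)! ways to fill the rest, and there are C(8,j) ways to pick which j.
By inclusion–exclusion, the number of valid placements is Σ_{j=0}^{8} (−1)^j C(8,j)·(9−j)!.
Computing: 362880 − 322560 + 141120 − 40320 + 8400 − 1344 + 168 − 16 + 1 = 148329.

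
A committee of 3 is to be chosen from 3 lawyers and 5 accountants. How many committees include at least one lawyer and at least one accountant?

45

Unrestricted: C(8,3) = 56 ways to pick any 3 of the 8.
Subtract selections that omit an entire group: no lawyers → C(5,3) = 10; no accountants → C(3,3) = 1.
Both groups omitted at once is impossible, so 56 − 11 = 45.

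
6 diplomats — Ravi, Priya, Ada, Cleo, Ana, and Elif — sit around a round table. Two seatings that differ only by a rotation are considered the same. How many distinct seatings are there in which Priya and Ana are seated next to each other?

Treat {Priya, Ana} as one unit (2 internal orders) and seat the resulting 5 units around the table: (4)! circular arrangements.
So 2 × (4)! = 2 × 24 = 48.

48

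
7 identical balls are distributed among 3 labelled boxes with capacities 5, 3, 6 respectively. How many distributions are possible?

22

By stars and bars, unrestricted non-negative solutions to x_1+…+x_3 = 7 number C(7+2,2) = 36.
Subtract solutions that violate a single cap (substitute x_i' = x_i − (cap_i+1)): x_1 ≥ 6 gives C(3,2) = 3; x_2 ≥ 4 gives C(5,2) = 10; x_3 ≥ 7 gives C(2,2) = 1. Together 14.
No two caps can be exceeded simultaneously, so the pair terms are all 0.
By inclusion–exclusion the count is 36 − 14 + 0 = 22.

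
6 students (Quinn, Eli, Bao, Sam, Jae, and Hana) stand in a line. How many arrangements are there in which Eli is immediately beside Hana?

240

Treat {Eli, Hana} as a single unit. There are 5 units to order, and the pair itself can be ordered 2 ways.
That gives 2 × 5! = 2 × 120 = 240.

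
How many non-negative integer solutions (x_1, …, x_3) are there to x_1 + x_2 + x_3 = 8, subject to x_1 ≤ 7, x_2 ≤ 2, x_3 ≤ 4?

14

By stars and bars, unrestricted non-negative solutions to x_1+…+x_3 = 8 number C(8+2,2) = 45.
Subtract solutions that violate a single cap (substitute x_i' = x_i − (cap_i+1)): x_1 ≥ 8 gives C(2,2) = 1; x_2 ≥ 3 gives C(7,2) = 21; x_3 ≥ 5 gives C(5,2) = 10. Together 32.
Add back pairs where two caps are both exceeded: 0 + 0 + 1 = 1.
By inclusion–exclusion the count is 45 − 32 + 1 = 14.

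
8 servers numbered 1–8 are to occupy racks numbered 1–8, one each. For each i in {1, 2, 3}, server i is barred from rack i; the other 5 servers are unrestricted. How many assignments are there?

Let Aᵢ (for i ∈ {1, 2, 3}) be the placements that put server i in its forbidden rack. Any j of these fix j positions, leaving (8−j)! ways to fill the rest, and there are C(3,j) ways to pick which j.
By inclusion–exclusion, the number of valid placements is Σ_{j=0}^{3} (−1)^j C(3,j)·(8−j)!.
Computing: 40320 − 15120 + 2160 − 120 = 27240.

27240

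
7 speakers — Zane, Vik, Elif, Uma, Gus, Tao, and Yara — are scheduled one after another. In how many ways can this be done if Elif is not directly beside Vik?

3600

Of the 7! = 5040 arrangements, those with Elif and Vik adjacent number 2 × 6! = 1440 (treat the pair as a block with 2 internal orders).
Complementary counting: 5040 − 1440 = 3600.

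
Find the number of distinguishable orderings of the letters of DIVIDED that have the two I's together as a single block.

120

Treat the 2 copies of I as a single block. The multiset to arrange is then {II, D, D, D, E, V}, 6 items in all.
That gives (6)!/(3!) = 120 arrangements.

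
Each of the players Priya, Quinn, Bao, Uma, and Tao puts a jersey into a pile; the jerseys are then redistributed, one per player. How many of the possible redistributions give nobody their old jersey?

44

Count assignments avoiding every fixed point. For any j of the 5 players fixed to their old jersey, the other 5−j can be arranged in (5−j)! ways.
By inclusion–exclusion this is Σ_{j=0}^{5} (−1)^j C(5,j)·(5−j)!.
Computing: 120 − 120 + 60 − 20 + 5 − 1 = 44.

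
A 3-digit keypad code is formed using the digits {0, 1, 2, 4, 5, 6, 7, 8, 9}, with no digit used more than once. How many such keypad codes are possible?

With no repetition, fill the 3 digits in order: 9 choices, then 8, down to 7.
9 × 8 × 7 = 504.

504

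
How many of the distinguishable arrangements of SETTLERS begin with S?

Fix S in the first position and arrange the remaining 7 letters.
Those 7 letters have E appearing twice and T appearing twice, giving (7)!/(2!·2!) = 1260.

1260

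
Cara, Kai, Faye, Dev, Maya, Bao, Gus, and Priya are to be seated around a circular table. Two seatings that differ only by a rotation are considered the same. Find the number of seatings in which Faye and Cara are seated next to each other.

Glue Faye and Cara into a block (2 internal orders). Seating 7 units around a circle gives (6)! arrangements.
So 2 × (6)! = 2 × 720 = 1440.

1440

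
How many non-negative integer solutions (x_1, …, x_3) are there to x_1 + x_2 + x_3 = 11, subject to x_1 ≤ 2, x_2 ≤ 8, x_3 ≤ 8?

Without the upper bounds there are C(13,2) = 78 ways to split 11 among 3 variables.
Subtract solutions that violate a single cap (substitute x_i' = x_i − (cap_i+1)): x_1 ≥ 3 gives C(10,2) = 45; x_2 ≥ 9 gives C(4,2) = 6; x_3 ≥ 9 gives C(4,2) = 6. Together 57.
No two caps can be exceeded simultaneously, so the pair terms are all 0.
By inclusion–exclusion the count is 78 − 57 + 0 = 21.

21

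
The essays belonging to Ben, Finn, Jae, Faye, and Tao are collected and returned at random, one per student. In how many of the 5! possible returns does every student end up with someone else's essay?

44

This is the derangement count D_5: permutations of 5 items with no fixed point.
By inclusion–exclusion this is Σ_{j=0}^{5} (−1)^j C(5,j)·(5−j)!.
Computing: 120 − 120 + 60 − 20 + 5 − 1 = 44.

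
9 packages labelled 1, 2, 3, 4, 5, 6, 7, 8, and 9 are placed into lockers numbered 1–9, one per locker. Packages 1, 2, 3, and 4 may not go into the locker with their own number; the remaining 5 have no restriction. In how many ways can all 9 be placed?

229080

Let Aᵢ (for 1 ≤ i ≤ 4) be the placements that put package i in its forbidden locker. Any j of these fix j positions, leaving (9−j)! ways to fill the rest, and there are C(4,j) ways to pick which j.
By inclusion–exclusion, the number of valid placements is Σ_{j=0}^{4} (−1)^j C(4,j)·(9−j)!.
Computing: 362880 − 161280 + 30240 − 2880 + 120 = 229080.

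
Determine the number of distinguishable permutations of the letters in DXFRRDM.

The 7 letters of DXFRRDM have repeats: D appearing twice and R appearing twice.
Dividing 7! = 5040 by 2!·2! = 4 for the repeated letters gives 1260.

1260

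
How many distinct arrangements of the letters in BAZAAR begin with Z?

20

Fix Z in the first position and arrange the remaining 5 letters.
Those 5 letters have A appearing 3 times, giving (5)!/(3!) = 20.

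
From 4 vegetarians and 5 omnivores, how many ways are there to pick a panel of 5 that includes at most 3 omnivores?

105

Split by how many omnivores are chosen (0 through 3).
Sum: C(5,0)·C(4,5) + C(5,1)·C(4,4) + C(5,2)·C(4,3) + C(5,3)·C(4,2) = 0 + 5 + 40 + 60 = 105.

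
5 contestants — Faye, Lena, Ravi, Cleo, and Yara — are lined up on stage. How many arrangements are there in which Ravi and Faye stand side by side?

Glue Ravi and Faye into one block (2 internal orders), leaving 4 units to arrange in a row.
That gives 2 × 4! = 2 × 24 = 48.

48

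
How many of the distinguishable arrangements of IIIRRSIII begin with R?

With the first slot taken by R, it remains to arrange the other 8 letters (IIIRSIII).
Those 8 letters have I appearing 6 times, giving (8)!/(6!) = 56.

56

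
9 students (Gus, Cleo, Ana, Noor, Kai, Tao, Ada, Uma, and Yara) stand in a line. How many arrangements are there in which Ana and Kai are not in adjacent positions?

There are 9! = 362880 arrangements in all. If Ana and Kai are adjacent, merging them into one block gives 2·(8)! = 80640 arrangements.
So 362880 − 80640 = 282240 arrangements keep them apart.

282240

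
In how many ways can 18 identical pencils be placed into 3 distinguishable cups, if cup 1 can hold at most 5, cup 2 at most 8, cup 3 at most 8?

Ignoring the caps, the number of non-negative solutions to x_1+…+x_3 = 18 is C(20,2) = 190.
Subtract solutions that violate a single cap (substitute x_i' = x_i − (cap_i+1)): x_1 ≥ 6 gives C(14,2) = 91; x_2 ≥ 9 gives C(11,2) = 55; x_3 ≥ 9 gives C(11,2) = 55. Together 201.
Add back pairs where two caps are both exceeded: 10 + 10 + 1 = 21.
By inclusion–exclusion the count is 190 − 201 + 21 = 10.

10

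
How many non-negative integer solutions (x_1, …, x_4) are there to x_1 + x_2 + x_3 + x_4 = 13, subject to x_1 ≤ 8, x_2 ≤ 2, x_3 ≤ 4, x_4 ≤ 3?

30

Ignoring the caps, the number of non-negative solutions to x_1+…+x_4 = 13 is C(16,3) = 560.
Subtract solutions that violate a single cap (substitute x_i' = x_i − (cap_i+1)): x_1 ≥ 9 gives C(7,3) = 35; x_2 ≥ 3 gives C(13,3) = 286; x_3 ≥ 5 gives C(11,3) = 165; x_4 ≥ 4 gives C(12,3) = 220. Together 706.
Add back pairs where two caps are both exceeded: 4 + 0 + 1 + 56 + 84 + 35 = 180.
Subtract triples: 0 + 0 + 0 + 4 = 4.
By inclusion–exclusion the count is 560 − 706 + 180 − 4 = 30.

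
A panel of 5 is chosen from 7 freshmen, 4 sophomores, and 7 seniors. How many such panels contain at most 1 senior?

Split by how many seniors are chosen (0 through 1).
Sum: C(7,0)·C(11,5) + C(7,1)·C(11,4) = 462 + 2310 = 2772.

2772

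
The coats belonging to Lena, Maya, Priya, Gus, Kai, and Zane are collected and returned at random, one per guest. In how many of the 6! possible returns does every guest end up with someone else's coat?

This is the derangement count D_6: permutations of 6 items with no fixed point.
By inclusion–exclusion this is Σ_{j=0}^{6} (−1)^j C(6,j)·(6−j)!.
Computing: 720 − 720 + 360 − 120 + 30 − 6 + 1 = 265.

265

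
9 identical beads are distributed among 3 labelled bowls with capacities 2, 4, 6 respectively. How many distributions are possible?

Without the upper bounds there are C(11,2) = 55 ways to split 9 among 3 bowls.
Subtract solutions that violate a single cap (substitute x_i' = x_i − (cap_i+1)): x_1 ≥ 3 gives C(8,2) = 28; x_2 ≥ 5 gives C(6,2) = 15; x_3 ≥ 7 gives C(4,2) = 6. Together 49.
Add back pairs where two caps are both exceeded: 3 + 0 + 0 = 3.
By inclusion–exclusion the count is 55 − 49 + 3 = 9.

9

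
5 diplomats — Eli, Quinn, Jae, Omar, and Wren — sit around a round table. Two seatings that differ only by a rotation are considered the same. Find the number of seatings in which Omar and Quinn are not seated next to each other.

Without the restriction there are (4)! = 24 seatings.
Seatings with Omar beside Quinn: treat them as a block with 2 internal orders, giving 2 × (3)! = 12.
Subtracting, 24 − 12 = 12.

12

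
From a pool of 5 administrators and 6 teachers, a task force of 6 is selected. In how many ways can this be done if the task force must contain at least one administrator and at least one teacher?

Unrestricted: C(11,6) = 462 ways to pick any 6 of the 11.
Selections missing a whole group: no administrators → C(6,6) = 1; no teachers → C(5,6) = 0.
Both groups omitted at once is impossible, so 462 − 1 = 461.

461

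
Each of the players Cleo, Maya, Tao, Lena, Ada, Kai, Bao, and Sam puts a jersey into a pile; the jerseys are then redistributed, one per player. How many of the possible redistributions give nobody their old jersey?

14833

Count assignments avoiding every fixed point. For any j of the 8 players fixed to their old jersey, the other 8−j can be arranged in (8−j)! ways.
By inclusion–exclusion this is Σ_{j=0}^{8} (−1)^j C(8,j)·(8−j)!.
Computing: 40320 − 40320 + 20160 − 6720 + 1680 − 336 + 56 − 8 + 1 = 14833.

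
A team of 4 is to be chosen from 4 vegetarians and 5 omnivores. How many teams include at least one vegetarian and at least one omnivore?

With no constraint there are C(9,4) = 126 possible selections.
Subtract selections that omit an entire group: no vegetarians → C(5,4) = 5; no omnivores → C(4,4) = 1.
Both groups omitted at once is impossible, so 126 − 6 = 120.

120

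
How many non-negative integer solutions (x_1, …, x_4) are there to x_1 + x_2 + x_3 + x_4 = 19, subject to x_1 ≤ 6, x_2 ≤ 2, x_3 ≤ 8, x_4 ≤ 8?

46

Without the upper bounds there are C(22,3) = 1540 ways to split 19 among 4 variables.
Subtract solutions that violate a single cap (substitute x_i' = x_i − (cap_i+1)): x_1 ≥ 7 gives C(15,3) = 455; x_2 ≥ 3 gives C(19,3) = 969; x_3 ≥ 9 gives C(13,3) = 286; x_4 ≥ 9 gives C(13,3) = 286. Together 1996.
Add back pairs where two caps are both exceeded: 220 + 20 + 20 + 120 + 120 + 4 = 504.
Subtract triples: 1 + 1 + 0 + 0 = 2.
By inclusion–exclusion the count is 1540 − 1996 + 504 − 2 = 46.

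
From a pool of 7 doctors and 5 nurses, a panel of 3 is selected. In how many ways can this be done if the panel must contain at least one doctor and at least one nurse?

Unrestricted: C(12,3) = 220 ways to pick any 3 of the 12.
Subtract selections that omit an entire group: no doctors → C(5,3) = 10; no nurses → C(7,3) = 35.
Both groups omitted at once is impossible, so 220 − 45 = 175.

175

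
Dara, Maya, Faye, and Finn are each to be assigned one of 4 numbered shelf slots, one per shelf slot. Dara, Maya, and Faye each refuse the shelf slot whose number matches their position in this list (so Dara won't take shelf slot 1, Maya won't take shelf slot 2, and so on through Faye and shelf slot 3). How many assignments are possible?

Let Aᵢ (for i ∈ {1, 2, 3}) be the placements that put person i in their forbidden shelf slot. Any j of these fix j positions, leaving (4−j)! ways to fill the rest, and there are C(3,j) ways to pick which j.
By inclusion–exclusion, the number of valid placements is Σ_{j=0}^{3} (−1)^j C(3,j)·(4−j)!.
Computing: 24 − 18 + 6 − 1 = 11.

11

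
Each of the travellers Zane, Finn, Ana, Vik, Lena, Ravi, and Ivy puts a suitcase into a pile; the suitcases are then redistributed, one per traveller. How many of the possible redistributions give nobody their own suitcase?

This is the derangement count D_7: permutations of 7 items with no fixed point.
By inclusion–exclusion this is Σ_{j=0}^{7} (−1)^j C(7,j)·(7−j)!.
Computing: 5040 − 5040 + 2520 − 840 + 210 − 42 + 7 − 1 = 1854.

1854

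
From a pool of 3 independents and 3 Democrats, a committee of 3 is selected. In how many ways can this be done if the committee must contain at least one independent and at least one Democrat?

18

Unrestricted: C(6,3) = 20 ways to pick any 3 of the 6.
Selections missing a whole group: no independents → C(3,3) = 1; no Democrats → C(3,3) = 1.
Both groups omitted at once is impossible, so 20 − 2 = 18.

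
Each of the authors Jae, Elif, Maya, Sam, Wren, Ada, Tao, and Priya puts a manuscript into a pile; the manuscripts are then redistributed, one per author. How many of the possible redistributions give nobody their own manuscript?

Count assignments avoiding every fixed point. For any j of the 8 authors fixed to their own manuscript, the other 8−j can be arranged in (8−j)! ways.
By inclusion–exclusion this is Σ_{j=0}^{8} (−1)^j C(8,j)·(8−j)!.
Computing: 40320 − 40320 + 20160 − 6720 + 1680 − 336 + 56 − 8 + 1 = 14833.

14833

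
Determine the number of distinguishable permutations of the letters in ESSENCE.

Letter multiplicities in ESSENCE: C×1, E×3, N×1, S×2.
So there are 7! / (3!·2!) = 420 distinguishable arrangements.

420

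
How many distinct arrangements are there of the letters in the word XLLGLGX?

210

XLLGLGX has 7 letters with G appearing twice, L appearing 3 times, and X appearing twice.
Dividing 7! = 5040 by 3!·2!·2! = 24 for the repeated letters gives 210.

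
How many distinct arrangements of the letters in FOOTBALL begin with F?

With the first slot taken by F, it remains to arrange the other 7 letters (OOTBALL).
Those 7 letters have L appearing twice and O appearing twice, giving (7)!/(2!·2!) = 1260.

1260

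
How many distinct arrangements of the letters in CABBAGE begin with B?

Fix B in the first position and arrange the remaining 6 letters.
Those 6 letters have A appearing twice, giving (6)!/(2!) = 360.

360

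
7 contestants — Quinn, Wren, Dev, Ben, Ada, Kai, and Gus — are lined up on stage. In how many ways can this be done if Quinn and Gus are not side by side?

There are 7! = 5040 arrangements in all. If Quinn and Gus are adjacent, merging them into one block gives 2·(6)! = 1440 arrangements.
Complementary counting: 5040 − 1440 = 3600.

3600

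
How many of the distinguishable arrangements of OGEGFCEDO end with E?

Fix E in the last position and arrange the remaining 8 letters.
Those 8 letters have G appearing twice and O appearing twice, giving (8)!/(2!·2!) = 10080.

10080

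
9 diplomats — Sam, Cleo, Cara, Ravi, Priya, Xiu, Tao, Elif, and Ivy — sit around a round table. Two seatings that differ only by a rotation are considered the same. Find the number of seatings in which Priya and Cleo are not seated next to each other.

Without the restriction there are (8)! = 40320 seatings.
Those with Priya next to Cleo: fuse the pair into one unit and seat 8 units around a circle — 2·(7)! = 10080.
Subtracting, 40320 − 10080 = 30240.

30240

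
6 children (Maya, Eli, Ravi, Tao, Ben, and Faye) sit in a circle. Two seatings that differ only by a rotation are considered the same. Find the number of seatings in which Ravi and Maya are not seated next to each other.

72

Without the restriction there are (5)! = 120 seatings.
Seatings with Ravi beside Maya: treat them as a block with 2 internal orders, giving 2 × (4)! = 48.
Subtracting, 120 − 48 = 72.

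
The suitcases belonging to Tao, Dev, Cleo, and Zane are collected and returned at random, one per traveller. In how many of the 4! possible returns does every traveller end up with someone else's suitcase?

9

This is the derangement count D_4: permutations of 4 items with no fixed point.
By inclusion–exclusion this is Σ_{j=0}^{4} (−1)^j C(4,j)·(4−j)!.
Computing: 24 − 24 + 12 − 4 + 1 = 9.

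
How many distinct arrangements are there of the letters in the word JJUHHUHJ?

560

Letter multiplicities in JJUHHUHJ: H×3, J×3, U×2.
The number of distinct arrangements is 8!/(3!·3!·2!) = 40320/72 = 560.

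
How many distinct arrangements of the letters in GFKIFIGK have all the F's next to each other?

Treat the 2 copies of F as a single block. The multiset to arrange is then {FF, G, G, I, I, K, K}, 7 items in all.
That gives (7)!/(2!·2!·2!) = 630 arrangements.

630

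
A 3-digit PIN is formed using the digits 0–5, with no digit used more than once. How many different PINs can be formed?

120

With no repetition, fill the 3 digits in order: 6 choices, then 5, down to 4.
That product is 6 × 5 × 4 = 120.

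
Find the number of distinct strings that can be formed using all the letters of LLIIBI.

The 6 letters of LLIIBI have repeats: I appearing 3 times and L appearing twice.
So there are 6! / (3!·2!) = 60 distinguishable arrangements.

60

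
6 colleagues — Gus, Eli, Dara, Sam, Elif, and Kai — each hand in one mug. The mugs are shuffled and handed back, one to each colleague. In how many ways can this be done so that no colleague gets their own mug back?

This is the derangement count D_6: permutations of 6 items with no fixed point.
By inclusion–exclusion this is Σ_{j=0}^{6} (−1)^j C(6,j)·(6−j)!.
Computing: 720 − 720 + 360 − 120 + 30 − 6 + 1 = 265.

265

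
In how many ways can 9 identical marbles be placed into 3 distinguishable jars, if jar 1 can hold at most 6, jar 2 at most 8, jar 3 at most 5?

38

Ignoring the caps, the number of non-negative solutions to x_1+…+x_3 = 9 is C(11,2) = 55.
Subtract solutions that violate a single cap (substitute x_i' = x_i − (cap_i+1)): x_1 ≥ 7 gives C(4,2) = 6; x_2 ≥ 9 gives C(2,2) = 1; x_3 ≥ 6 gives C(5,2) = 10. Together 17.
No two caps can be exceeded simultaneously, so the pair terms are all 0.
By inclusion–exclusion the count is 55 − 17 + 0 = 38.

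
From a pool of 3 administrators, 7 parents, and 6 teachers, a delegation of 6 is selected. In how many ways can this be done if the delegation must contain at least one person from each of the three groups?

With no constraint there are C(16,6) = 8008 possible selections.
Selections missing a whole group: no administrators → C(13,6) = 1716; no parents → C(9,6) = 84; no teachers → C(10,6) = 210.
Add back selections omitting two groups (i.e. drawn from a single group): C(3,6) + C(7,6) + C(6,6) = 8.
By inclusion–exclusion: 8008 − 2010 + 8 = 6006.

6006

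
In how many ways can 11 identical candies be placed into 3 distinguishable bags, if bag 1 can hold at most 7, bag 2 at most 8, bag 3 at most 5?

By stars and bars, unrestricted non-negative solutions to x_1+…+x_3 = 11 number C(11+2,2) = 78.
Subtract solutions that violate a single cap (substitute x_i' = x_i − (cap_i+1)): x_1 ≥ 8 gives C(5,2) = 10; x_2 ≥ 9 gives C(4,2) = 6; x_3 ≥ 6 gives C(7,2) = 21. Together 37.
No two caps can be exceeded simultaneously, so the pair terms are all 0.
By inclusion–exclusion the count is 78 − 37 + 0 = 41.

41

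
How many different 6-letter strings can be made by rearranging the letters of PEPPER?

Letter multiplicities in PEPPER: E×2, P×3, R×1.
Dividing 6! = 720 by 3!·2! = 12 for the repeated letters gives 60.

60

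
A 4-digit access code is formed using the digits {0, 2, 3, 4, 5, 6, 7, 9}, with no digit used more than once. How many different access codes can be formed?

This is a permutation of 4 out of 8: P(8,4) = 8!/4!.
8 × 7 × 6 × 5 = 1680.

1680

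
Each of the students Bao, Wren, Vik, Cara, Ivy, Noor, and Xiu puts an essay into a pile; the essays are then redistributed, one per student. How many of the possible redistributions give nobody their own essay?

1854

This is the derangement count D_7: permutations of 7 items with no fixed point.
By inclusion–exclusion this is Σ_{j=0}^{7} (−1)^j C(7,j)·(7−j)!.
Computing: 5040 − 5040 + 2520 − 840 + 210 − 42 + 7 − 1 = 1854.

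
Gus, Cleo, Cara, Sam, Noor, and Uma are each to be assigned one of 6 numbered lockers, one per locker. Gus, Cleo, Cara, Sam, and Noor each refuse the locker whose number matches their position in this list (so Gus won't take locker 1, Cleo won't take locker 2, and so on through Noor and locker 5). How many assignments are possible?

Let Aᵢ (for 1 ≤ i ≤ 5) be the placements that put person i in their forbidden locker. Any j of these fix j positions, leaving (6−j)! ways to fill the rest, and there are C(5,j) ways to pick which j.
By inclusion–exclusion, the number of valid placements is Σ_{j=0}^{5} (−1)^j C(5,j)·(6−j)!.
Computing: 720 − 600 + 240 − 60 + 10 − 1 = 309.

309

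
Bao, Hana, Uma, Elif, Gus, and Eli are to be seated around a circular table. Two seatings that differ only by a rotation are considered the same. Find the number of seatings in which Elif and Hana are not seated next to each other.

72

Without the restriction there are (5)! = 120 seatings.
Seatings with Elif beside Hana: treat them as a block with 2 internal orders, giving 2 × (4)! = 48.
Subtracting, 120 − 48 = 72.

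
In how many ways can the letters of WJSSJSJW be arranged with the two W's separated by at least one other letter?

Total arrangements of WJSSJSJW: 8!/(3!·3!·2!) = 560.
If the two W's are adjacent, glue them into one block, leaving 7 items to arrange: (7)!/(3!·3!) = 140 ways.
Subtracting, 560 − 140 = 420 arrangements keep the W's apart.

420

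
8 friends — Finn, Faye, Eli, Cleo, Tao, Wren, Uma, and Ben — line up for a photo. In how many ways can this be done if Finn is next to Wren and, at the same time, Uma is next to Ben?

Treat {Finn,Wren} as one block (2 orders) and {Uma,Ben} as another (2 orders).
That leaves 6 units to arrange: 2 × 2 × 6! = 4 × 720 = 2880.

2880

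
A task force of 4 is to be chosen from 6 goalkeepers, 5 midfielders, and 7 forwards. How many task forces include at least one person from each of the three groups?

1575

Total 4-person selections from all 18: C(18,4) = 3060.
Selections missing a whole group: no goalkeepers → C(12,4) = 495; no midfielders → C(13,4) = 715; no forwards → C(11,4) = 330.
Add back selections omitting two groups (i.e. drawn from a single group): C(6,4) + C(5,4) + C(7,4) = 55.
By inclusion–exclusion: 3060 − 1540 + 55 = 1575.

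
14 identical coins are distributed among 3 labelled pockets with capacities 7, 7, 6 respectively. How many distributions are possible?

Without the upper bounds there are C(16,2) = 120 ways to split 14 among 3 pockets.
Subtract solutions that violate a single cap (substitute x_i' = x_i − (cap_i+1)): x_1 ≥ 8 gives C(8,2) = 28; x_2 ≥ 8 gives C(8,2) = 28; x_3 ≥ 7 gives C(9,2) = 36. Together 92.
No two caps can be exceeded simultaneously, so the pair terms are all 0.
By inclusion–exclusion the count is 120 − 92 + 0 = 28.

28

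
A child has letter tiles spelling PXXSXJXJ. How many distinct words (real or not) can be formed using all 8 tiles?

840

Letter multiplicities in PXXSXJXJ: J×2, P×1, S×1, X×4.
Dividing 8! = 40320 by 4!·2! = 48 for the repeated letters gives 840.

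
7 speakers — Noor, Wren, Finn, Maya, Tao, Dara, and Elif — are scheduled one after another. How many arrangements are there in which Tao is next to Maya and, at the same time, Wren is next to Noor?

480

Treat {Tao,Maya} as one block (2 orders) and {Wren,Noor} as another (2 orders).
That leaves 5 units to arrange: 2 × 2 × 5! = 4 × 120 = 480.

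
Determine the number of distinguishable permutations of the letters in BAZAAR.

The 6 letters of BAZAAR have repeats: A appearing 3 times.
Dividing 6! = 720 by 3! = 6 for the repeated letters gives 120.

120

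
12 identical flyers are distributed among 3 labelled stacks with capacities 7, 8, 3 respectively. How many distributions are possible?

22

By stars and bars, unrestricted non-negative solutions to x_1+…+x_3 = 12 number C(12+2,2) = 91.
Subtract solutions that violate a single cap (substitute x_i' = x_i − (cap_i+1)): x_1 ≥ 8 gives C(6,2) = 15; x_2 ≥ 9 gives C(5,2) = 10; x_3 ≥ 4 gives C(10,2) = 45. Together 70.
Add back pairs where two caps are both exceeded: 0 + 1 + 0 = 1.
By inclusion–exclusion the count is 91 − 70 + 1 = 22.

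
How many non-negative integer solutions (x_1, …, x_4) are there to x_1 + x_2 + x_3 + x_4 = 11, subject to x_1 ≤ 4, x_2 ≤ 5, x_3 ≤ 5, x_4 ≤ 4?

92

Without the upper bounds there are C(14,3) = 364 ways to split 11 among 4 variables.
Subtract solutions that violate a single cap (substitute x_i' = x_i − (cap_i+1)): x_1 ≥ 5 gives C(9,3) = 84; x_2 ≥ 6 gives C(8,3) = 56; x_3 ≥ 6 gives C(8,3) = 56; x_4 ≥ 5 gives C(9,3) = 84. Together 280.
Add back pairs where two caps are both exceeded: 1 + 1 + 4 + 0 + 1 + 1 = 8.
By inclusion–exclusion the count is 364 − 280 + 8 = 92.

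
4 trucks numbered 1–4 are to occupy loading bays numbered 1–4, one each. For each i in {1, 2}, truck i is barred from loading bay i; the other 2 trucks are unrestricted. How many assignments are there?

14

Let Aᵢ (for i ∈ {1, 2}) be the placements that put truck i in its forbidden loading bay. Any j of these fix j positions, leaving (4−j)! ways to fill the rest, and there are C(2,j) ways to pick which j.
By inclusion–exclusion, the number of valid placements is Σ_{j=0}^{2} (−1)^j C(2,j)·(4−j)!.
Computing: 24 − 12 + 2 = 14.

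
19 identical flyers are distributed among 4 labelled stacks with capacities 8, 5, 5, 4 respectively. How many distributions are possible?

By stars and bars, unrestricted non-negative solutions to x_1+…+x_4 = 19 number C(19+3,3) = 1540.
Subtract solutions that violate a single cap (substitute x_i' = x_i − (cap_i+1)): x_1 ≥ 9 gives C(13,3) = 286; x_2 ≥ 6 gives C(16,3) = 560; x_3 ≥ 6 gives C(16,3) = 560; x_4 ≥ 5 gives C(17,3) = 680. Together 2086.
Add back pairs where two caps are both exceeded: 35 + 35 + 56 + 120 + 165 + 165 = 576.
Subtract triples: 0 + 0 + 0 + 10 = 10.
By inclusion–exclusion the count is 1540 − 2086 + 576 − 10 = 20.

20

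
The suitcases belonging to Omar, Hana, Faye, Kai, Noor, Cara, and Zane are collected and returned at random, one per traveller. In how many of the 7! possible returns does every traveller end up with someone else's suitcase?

1854

Count assignments avoiding every fixed point. For any j of the 7 travellers fixed to their own suitcase, the other 7−j can be arranged in (7−j)! ways.
By inclusion–exclusion this is Σ_{j=0}^{7} (−1)^j C(7,j)·(7−j)!.
Computing: 5040 − 5040 + 2520 − 840 + 210 − 42 + 7 − 1 = 1854.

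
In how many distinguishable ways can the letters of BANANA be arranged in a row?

60

The 6 letters of BANANA have repeats: A appearing 3 times and N appearing twice.
So there are 6! / (3!·2!) = 60 distinguishable arrangements.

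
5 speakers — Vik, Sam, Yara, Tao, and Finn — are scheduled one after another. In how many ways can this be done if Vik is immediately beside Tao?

48

Place the 3 others and the Vik-Tao pair as 4 objects in a line; the pair has 2 internal arrangements.
So the count is 2·(4)! = 48.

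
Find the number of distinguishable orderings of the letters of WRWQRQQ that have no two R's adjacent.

150

Total arrangements of WRWQRQQ: 7!/(3!·2!·2!) = 210.
If the two R's are adjacent, glue them into one block, leaving 6 items to arrange: (6)!/(3!·2!) = 60 ways.
Subtracting, 210 − 60 = 150 arrangements keep the R's apart.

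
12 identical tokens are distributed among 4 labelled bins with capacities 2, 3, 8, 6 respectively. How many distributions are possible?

65

By stars and bars, unrestricted non-negative solutions to x_1+…+x_4 = 12 number C(12+3,3) = 455.
Subtract solutions that violate a single cap (substitute x_i' = x_i − (cap_i+1)): x_1 ≥ 3 gives C(12,3) = 220; x_2 ≥ 4 gives C(11,3) = 165; x_3 ≥ 9 gives C(6,3) = 20; x_4 ≥ 7 gives C(8,3) = 56. Together 461.
Add back pairs where two caps are both exceeded: 56 + 1 + 10 + 0 + 4 + 0 = 71.
By inclusion–exclusion the count is 455 − 461 + 71 = 65.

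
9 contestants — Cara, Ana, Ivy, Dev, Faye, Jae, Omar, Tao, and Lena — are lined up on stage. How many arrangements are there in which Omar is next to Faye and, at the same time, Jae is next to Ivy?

20160

Treat {Omar,Faye} as one block (2 orders) and {Jae,Ivy} as another (2 orders).
That leaves 7 units to arrange: 2 × 2 × 7! = 4 × 5040 = 20160.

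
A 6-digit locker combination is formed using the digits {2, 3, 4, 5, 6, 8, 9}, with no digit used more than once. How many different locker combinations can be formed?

This is a permutation of 6 out of 7: P(7,6) = 7!/1!.
7 × 6 × 5 × 4 × 3 × 2 = 5040.

5040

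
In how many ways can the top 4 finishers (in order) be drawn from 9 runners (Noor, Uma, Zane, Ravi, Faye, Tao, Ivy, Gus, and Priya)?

3024

This is an ordered selection of 4 from 9: P(9,4).
That gives 9 × 8 × 7 × 6 = 3024.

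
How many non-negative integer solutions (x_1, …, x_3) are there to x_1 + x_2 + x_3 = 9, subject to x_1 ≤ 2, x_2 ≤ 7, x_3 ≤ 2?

6

By stars and bars, unrestricted non-negative solutions to x_1+…+x_3 = 9 number C(9+2,2) = 55.
Subtract solutions that violate a single cap (substitute x_i' = x_i − (cap_i+1)): x_1 ≥ 3 gives C(8,2) = 28; x_2 ≥ 8 gives C(3,2) = 3; x_3 ≥ 3 gives C(8,2) = 28. Together 59.
Add back pairs where two caps are both exceeded: 0 + 10 + 0 = 10.
By inclusion–exclusion the count is 55 − 59 + 10 = 6.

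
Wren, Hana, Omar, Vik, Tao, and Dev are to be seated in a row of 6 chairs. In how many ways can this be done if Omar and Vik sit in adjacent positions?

240

Treat {Omar, Vik} as a single unit. There are 5 units to order, and the pair itself can be ordered 2 ways.
That gives 2 × 5! = 2 × 120 = 240.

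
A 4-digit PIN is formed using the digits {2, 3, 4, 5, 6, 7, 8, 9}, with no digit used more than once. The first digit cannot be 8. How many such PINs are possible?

1470

The first digit has 8−1 = 7 choices (anything except 8).
The remaining 3 digits are filled from the other 7 symbols without repetition: 7 × 6 × 5 = 210.
Total: 7 × 210 = 1470.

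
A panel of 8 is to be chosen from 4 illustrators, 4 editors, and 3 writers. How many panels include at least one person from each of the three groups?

164

Total 8-person selections from all 11: C(11,8) = 165.
Subtract selections that omit an entire group: no illustrators → C(7,8) = 0; no editors → C(7,8) = 0; no writers → C(8,8) = 1.
Add back selections omitting two groups (i.e. drawn from a single group): C(4,8) + C(4,8) + C(3,8) = 0.
By inclusion–exclusion: 165 − 1 + 0 = 164.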